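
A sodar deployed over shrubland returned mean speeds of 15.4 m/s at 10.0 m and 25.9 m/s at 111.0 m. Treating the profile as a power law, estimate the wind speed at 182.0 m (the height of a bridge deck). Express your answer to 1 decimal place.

First find α: α = ln(V₂/V₁)/ln(z₂/z₁) = ln(25.9/15.4)/ln(111.0/10.0) = 0.51988/2.40695 = 0.2160
Extrapolate from 111.0 m to 182.0 m: V₃ = 25.9 × (182.0/111.0)^0.2160 = 25.9 × 1.1127 = 28.8193 m/s

28.8 m/s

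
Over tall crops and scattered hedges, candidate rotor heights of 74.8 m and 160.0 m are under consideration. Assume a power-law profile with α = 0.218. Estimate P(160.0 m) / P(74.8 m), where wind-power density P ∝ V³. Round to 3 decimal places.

Speed ratio: V_B/V_A = (z_B/z_A)^α = (160.0/74.8)^0.218 = (2.1390)^0.218 = 1.18029
Power-density ratio: P_B/P_A = (V_B/V_A)³ = (1.18029)³ = 1.64423

1.644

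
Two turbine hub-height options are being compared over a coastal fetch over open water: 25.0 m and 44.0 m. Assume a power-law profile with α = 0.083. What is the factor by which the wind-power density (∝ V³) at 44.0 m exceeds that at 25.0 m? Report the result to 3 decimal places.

Speed ratio: V_B/V_A = (z_B/z_A)^α = (44.0/25.0)^0.083 = (1.7600)^0.083 = 1.04804
Power-density ratio: P_B/P_A = (V_B/V_A)³ = (1.04804)³ = 1.15115

1.151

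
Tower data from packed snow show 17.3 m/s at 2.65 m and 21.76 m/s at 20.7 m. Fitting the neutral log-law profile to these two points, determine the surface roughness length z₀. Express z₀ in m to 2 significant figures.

z₀ ≈ 0.00091 m

Log law: V(z) ∝ ln(z/z₀). With r = V₁/V₂ = 17.3/21.76 = 0.79504,
r · ln(z₂/z₀) = ln(z₁/z₀) ⇒ ln z₀ = (ln z₁ − r·ln z₂)/(1 − r)
ln z₀ = (0.97456 − 0.79504×3.03013) / 0.20496 = -6.9989
z₀ = exp(-6.9989) = 0.0009129 m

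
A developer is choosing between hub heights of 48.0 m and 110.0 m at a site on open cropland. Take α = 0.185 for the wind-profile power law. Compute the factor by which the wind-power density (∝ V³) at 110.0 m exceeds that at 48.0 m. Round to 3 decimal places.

1.584

Speed ratio: V_B/V_A = (z_B/z_A)^α = (110.0/48.0)^0.185 = (2.2917)^0.185 = 1.16581
Power-density ratio: P_B/P_A = (V_B/V_A)³ = (1.16581)³ = 1.58447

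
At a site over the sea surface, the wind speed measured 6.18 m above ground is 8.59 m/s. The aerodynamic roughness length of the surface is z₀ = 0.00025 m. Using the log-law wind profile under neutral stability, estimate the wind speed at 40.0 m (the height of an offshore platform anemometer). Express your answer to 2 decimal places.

Log law: V(z) ∝ ln(z/z₀), so V₂/V₁ = ln(z₂/z₀) / ln(z₁/z₀).
ln(40.0/0.00025) = 11.9829, ln(6.18/0.00025) = 10.1154
V₂ = 8.59 × 11.9829/10.1154 = 8.59 × 1.1846 = 10.1759 m/s

10.18 m/s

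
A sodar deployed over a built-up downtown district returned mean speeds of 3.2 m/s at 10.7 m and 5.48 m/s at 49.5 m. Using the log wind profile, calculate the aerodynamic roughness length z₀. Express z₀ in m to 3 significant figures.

z₀ ≈ 1.25 m

Log law: V(z) ∝ ln(z/z₀). With r = V₁/V₂ = 3.2/5.48 = 0.58394,
r · ln(z₂/z₀) = ln(z₁/z₀) ⇒ ln z₀ = (ln z₁ − r·ln z₂)/(1 − r)
ln z₀ = (2.37024 − 0.58394×3.90197) / 0.41606 = 0.2204
z₀ = exp(0.2204) = 1.247 m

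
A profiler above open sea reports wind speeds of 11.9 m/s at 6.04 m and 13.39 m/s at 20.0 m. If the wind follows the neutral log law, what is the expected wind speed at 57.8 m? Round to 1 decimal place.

14.7 m/s

Log law: V ∝ ln(z/z₀). From the pair, with r = V₁/V₂ = 0.88872,
ln z₀ = (ln z₁ − r·ln z₂)/(1 − r) = (1.7984 − 0.88872×2.9957)/0.11128 = -7.7642 → z₀ = 0.0004247 m
V₃ = V₁ · ln(z₃/z₀)/ln(z₁/z₀) = 11.9 × 11.8211/9.5626 = 14.7107 m/s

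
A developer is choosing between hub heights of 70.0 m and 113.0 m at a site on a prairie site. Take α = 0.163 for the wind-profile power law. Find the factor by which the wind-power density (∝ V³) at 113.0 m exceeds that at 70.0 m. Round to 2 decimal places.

Speed ratio: V_B/V_A = (z_B/z_A)^α = (113.0/70.0)^0.163 = (1.6143)^0.163 = 1.08119
Power-density ratio: P_B/P_A = (V_B/V_A)³ = (1.08119)³ = 1.26387

1.26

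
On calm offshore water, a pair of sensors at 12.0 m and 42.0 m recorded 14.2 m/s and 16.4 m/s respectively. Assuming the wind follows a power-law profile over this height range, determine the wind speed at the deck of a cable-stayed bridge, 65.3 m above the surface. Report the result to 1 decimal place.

First find α: α = ln(V₂/V₁)/ln(z₂/z₁) = ln(16.4/14.2)/ln(42.0/12.0) = 0.14404/1.25276 = 0.1150
Extrapolate from 42.0 m to 65.3 m: V₃ = 16.4 × (65.3/42.0)^0.1150 = 16.4 × 1.0521 = 17.2536 m/s

17.3 m/s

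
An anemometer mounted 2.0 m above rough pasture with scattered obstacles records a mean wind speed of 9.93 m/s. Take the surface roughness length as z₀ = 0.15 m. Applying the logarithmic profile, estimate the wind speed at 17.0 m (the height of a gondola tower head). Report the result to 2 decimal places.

18.13 m/s

Log law: V(z) ∝ ln(z/z₀), so V₂/V₁ = ln(z₂/z₀) / ln(z₁/z₀).
ln(17.0/0.15) = 4.7303, ln(2.0/0.15) = 2.5903
V₂ = 9.93 × 4.7303/2.5903 = 9.93 × 1.8262 = 18.1341 m/s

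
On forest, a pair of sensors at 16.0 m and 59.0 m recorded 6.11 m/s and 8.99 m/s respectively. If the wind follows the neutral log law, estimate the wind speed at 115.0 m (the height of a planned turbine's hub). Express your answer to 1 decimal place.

Log law: V ∝ ln(z/z₀). From the pair, with r = V₁/V₂ = 0.67964,
ln z₀ = (ln z₁ − r·ln z₂)/(1 − r) = (2.7726 − 0.67964×4.0775)/0.32036 = 0.0041 → z₀ = 1.004 m
V₃ = V₁ · ln(z₃/z₀)/ln(z₁/z₀) = 6.11 × 4.7408/2.7685 = 10.4629 m/s

10.5 m/s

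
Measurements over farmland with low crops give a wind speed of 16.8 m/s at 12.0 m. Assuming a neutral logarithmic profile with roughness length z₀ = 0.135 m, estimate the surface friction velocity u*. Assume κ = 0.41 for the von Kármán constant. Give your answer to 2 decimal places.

u* ≈ 1.53 m/s

Log law: V(z) = (u*/κ) · ln(z/z₀) ⇒ u* = κ · V / ln(z/z₀)
u* = 0.41 × 16.8 / ln(12.0/0.135) = 0.41 × 16.8 / 4.4874
   = 6.8880 / 4.4874 = 1.5350 m/s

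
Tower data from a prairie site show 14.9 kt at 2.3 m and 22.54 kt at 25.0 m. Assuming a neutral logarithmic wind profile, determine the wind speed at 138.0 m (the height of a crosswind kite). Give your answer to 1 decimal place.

28.0 kt

Log law: V ∝ ln(z/z₀). From the pair, with r = V₁/V₂ = 0.66105,
ln z₀ = (ln z₁ − r·ln z₂)/(1 − r) = (0.8329 − 0.66105×3.2189)/0.33895 = -3.8204 → z₀ = 0.02192 m
V₃ = V₁ · ln(z₃/z₀)/ln(z₁/z₀) = 14.9 × 8.7476/4.6533 = 28.0103 kt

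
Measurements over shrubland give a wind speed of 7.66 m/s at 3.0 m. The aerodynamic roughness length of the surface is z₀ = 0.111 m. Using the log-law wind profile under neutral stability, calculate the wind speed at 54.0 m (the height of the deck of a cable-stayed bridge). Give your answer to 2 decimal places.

Log law: V(z) ∝ ln(z/z₀), so V₂/V₁ = ln(z₂/z₀) / ln(z₁/z₀).
ln(54.0/0.111) = 6.1872, ln(3.0/0.111) = 3.2968
V₂ = 7.66 × 6.1872/3.2968 = 7.66 × 1.8767 = 14.3756 m/s

14.38 m/s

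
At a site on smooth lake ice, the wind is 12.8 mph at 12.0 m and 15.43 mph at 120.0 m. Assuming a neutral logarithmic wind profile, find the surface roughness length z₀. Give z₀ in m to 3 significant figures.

Log law: V(z) ∝ ln(z/z₀). With r = V₁/V₂ = 12.8/15.43 = 0.82955,
r · ln(z₂/z₀) = ln(z₁/z₀) ⇒ ln z₀ = (ln z₁ − r·ln z₂)/(1 − r)
ln z₀ = (2.48491 − 0.82955×4.78749) / 0.17045 = -8.7216
z₀ = exp(-8.7216) = 0.0001630 m

z₀ ≈ 0.000163 m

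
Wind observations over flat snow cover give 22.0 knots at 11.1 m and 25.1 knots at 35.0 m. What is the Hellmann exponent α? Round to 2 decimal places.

Power law: V₂/V₁ = (z₂/z₁)^α ⇒ α = ln(V₂/V₁) / ln(z₂/z₁)
α = ln(25.1/22.0) / ln(35.0/11.1) = ln(1.1409) / ln(3.1532)
  = 0.13183 / 1.14840 = 0.11479

α ≈ 0.11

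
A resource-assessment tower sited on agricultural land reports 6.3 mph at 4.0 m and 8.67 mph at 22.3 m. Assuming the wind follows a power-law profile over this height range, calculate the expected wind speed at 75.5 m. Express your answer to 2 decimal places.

10.88 mph

First find α: α = ln(V₂/V₁)/ln(z₂/z₁) = ln(8.67/6.3)/ln(22.3/4.0) = 0.31932/1.71829 = 0.1858
Extrapolate from 22.3 m to 75.5 m: V₃ = 8.67 × (75.5/22.3)^0.1858 = 8.67 × 1.2544 = 10.8754 mph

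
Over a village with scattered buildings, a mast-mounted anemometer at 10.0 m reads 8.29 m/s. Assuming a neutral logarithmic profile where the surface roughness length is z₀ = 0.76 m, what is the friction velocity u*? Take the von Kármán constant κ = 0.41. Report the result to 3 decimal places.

u* ≈ 1.319 m/s

Log law: V(z) = (u*/κ) · ln(z/z₀) ⇒ u* = κ · V / ln(z/z₀)
u* = 0.41 × 8.29 / ln(10.0/0.76) = 0.41 × 8.29 / 2.5770
   = 3.3989 / 2.5770 = 1.3189 m/s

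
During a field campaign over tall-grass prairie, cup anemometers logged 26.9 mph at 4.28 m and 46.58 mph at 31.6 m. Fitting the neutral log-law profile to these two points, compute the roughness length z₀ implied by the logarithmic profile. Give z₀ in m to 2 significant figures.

Log law: V(z) ∝ ln(z/z₀). With r = V₁/V₂ = 26.9/46.58 = 0.57750,
r · ln(z₂/z₀) = ln(z₁/z₀) ⇒ ln z₀ = (ln z₁ − r·ln z₂)/(1 − r)
ln z₀ = (1.45395 − 0.57750×3.45316) / 0.42250 = -1.2787
z₀ = exp(-1.2787) = 0.2784 m

z₀ ≈ 0.28 m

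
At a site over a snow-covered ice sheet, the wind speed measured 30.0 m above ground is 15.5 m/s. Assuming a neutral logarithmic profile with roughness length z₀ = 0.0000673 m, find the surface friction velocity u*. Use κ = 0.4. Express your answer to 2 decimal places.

Log law: V(z) = (u*/κ) · ln(z/z₀) ⇒ u* = κ · V / ln(z/z₀)
u* = 0.4 × 15.5 / ln(30.0/0.0000673) = 0.4 × 15.5 / 13.0075
   = 6.2000 / 13.0075 = 0.4766 m/s

u* ≈ 0.48 m/s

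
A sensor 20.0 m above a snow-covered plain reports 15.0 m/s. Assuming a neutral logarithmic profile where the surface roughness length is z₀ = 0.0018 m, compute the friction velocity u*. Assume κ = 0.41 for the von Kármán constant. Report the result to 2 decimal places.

Log law: V(z) = (u*/κ) · ln(z/z₀) ⇒ u* = κ · V / ln(z/z₀)
u* = 0.41 × 15.0 / ln(20.0/0.0018) = 0.41 × 15.0 / 9.3157
   = 6.1500 / 9.3157 = 0.6602 m/s

u* ≈ 0.66 m/s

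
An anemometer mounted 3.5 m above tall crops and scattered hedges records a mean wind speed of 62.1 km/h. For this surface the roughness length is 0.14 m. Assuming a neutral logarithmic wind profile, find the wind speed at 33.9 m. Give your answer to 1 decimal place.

105.9 km/h

Log law: V(z) ∝ ln(z/z₀), so V₂/V₁ = ln(z₂/z₀) / ln(z₁/z₀).
ln(33.9/0.14) = 5.4895, ln(3.5/0.14) = 3.2189
V₂ = 62.1 × 5.4895/3.2189 = 62.1 × 1.7054 = 105.9064 km/h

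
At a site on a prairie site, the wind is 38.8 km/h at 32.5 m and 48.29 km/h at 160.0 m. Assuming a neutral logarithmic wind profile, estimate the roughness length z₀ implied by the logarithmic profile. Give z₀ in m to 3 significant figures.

Log law: V(z) ∝ ln(z/z₀). With r = V₁/V₂ = 38.8/48.29 = 0.80348,
r · ln(z₂/z₀) = ln(z₁/z₀) ⇒ ln z₀ = (ln z₁ − r·ln z₂)/(1 − r)
ln z₀ = (3.48124 − 0.80348×5.07517) / 0.19652 = -3.0356
z₀ = exp(-3.0356) = 0.04805 m

z₀ ≈ 0.0480 m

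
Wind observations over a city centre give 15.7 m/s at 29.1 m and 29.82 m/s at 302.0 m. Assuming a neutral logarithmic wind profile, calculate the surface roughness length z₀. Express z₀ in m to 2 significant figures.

Log law: V(z) ∝ ln(z/z₀). With r = V₁/V₂ = 15.7/29.82 = 0.52649,
r · ln(z₂/z₀) = ln(z₁/z₀) ⇒ ln z₀ = (ln z₁ − r·ln z₂)/(1 − r)
ln z₀ = (3.37074 − 0.52649×5.71043) / 0.47351 = 0.7692
z₀ = exp(0.7692) = 2.158 m

z₀ ≈ 2.2 m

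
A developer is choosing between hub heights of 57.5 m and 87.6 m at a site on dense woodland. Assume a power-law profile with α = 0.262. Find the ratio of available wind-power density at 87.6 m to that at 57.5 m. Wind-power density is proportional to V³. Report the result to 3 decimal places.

1.392

Speed ratio: V_B/V_A = (z_B/z_A)^α = (87.6/57.5)^0.262 = (1.5235)^0.262 = 1.11661
Power-density ratio: P_B/P_A = (V_B/V_A)³ = (1.11661)³ = 1.39222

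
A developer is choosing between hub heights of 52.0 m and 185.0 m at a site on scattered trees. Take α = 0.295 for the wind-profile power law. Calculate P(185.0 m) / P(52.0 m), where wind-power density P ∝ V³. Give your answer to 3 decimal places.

Speed ratio: V_B/V_A = (z_B/z_A)^α = (185.0/52.0)^0.295 = (3.5577)^0.295 = 1.45410
Power-density ratio: P_B/P_A = (V_B/V_A)³ = (1.45410)³ = 3.07457

3.075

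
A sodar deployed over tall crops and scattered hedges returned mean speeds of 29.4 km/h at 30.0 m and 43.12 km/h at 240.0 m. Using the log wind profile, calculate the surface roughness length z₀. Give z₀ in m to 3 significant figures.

Log law: V(z) ∝ ln(z/z₀). With r = V₁/V₂ = 29.4/43.12 = 0.68182,
r · ln(z₂/z₀) = ln(z₁/z₀) ⇒ ln z₀ = (ln z₁ − r·ln z₂)/(1 − r)
ln z₀ = (3.40120 − 0.68182×5.48064) / 0.31818 = -1.0547
z₀ = exp(-1.0547) = 0.3483 m

z₀ ≈ 0.348 m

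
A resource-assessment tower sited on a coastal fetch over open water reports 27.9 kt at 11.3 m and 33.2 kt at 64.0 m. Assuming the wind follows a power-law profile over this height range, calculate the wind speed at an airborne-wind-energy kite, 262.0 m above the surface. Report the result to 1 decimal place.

38.2 kt

First find α: α = ln(V₂/V₁)/ln(z₂/z₁) = ln(33.2/27.9)/ln(64.0/11.3) = 0.17392/1.73408 = 0.1003
Extrapolate from 64.0 m to 262.0 m: V₃ = 33.2 × (262.0/64.0)^0.1003 = 33.2 × 1.1518 = 38.2412 kt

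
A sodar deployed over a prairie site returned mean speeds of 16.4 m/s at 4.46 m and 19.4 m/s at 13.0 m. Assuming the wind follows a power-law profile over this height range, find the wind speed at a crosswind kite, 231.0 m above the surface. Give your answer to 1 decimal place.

First find α: α = ln(V₂/V₁)/ln(z₂/z₁) = ln(19.4/16.4)/ln(13.0/4.46) = 0.16799/1.06980 = 0.1570
Extrapolate from 13.0 m to 231.0 m: V₃ = 19.4 × (231.0/13.0)^0.1570 = 19.4 × 1.5712 = 30.4816 m/s

30.5 m/s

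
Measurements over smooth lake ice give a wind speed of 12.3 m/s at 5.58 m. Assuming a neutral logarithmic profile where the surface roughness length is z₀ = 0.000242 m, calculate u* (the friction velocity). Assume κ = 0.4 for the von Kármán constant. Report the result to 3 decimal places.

u* ≈ 0.490 m/s

Log law: V(z) = (u*/κ) · ln(z/z₀) ⇒ u* = κ · V / ln(z/z₀)
u* = 0.4 × 12.3 / ln(5.58/0.000242) = 0.4 × 12.3 / 10.0458
   = 4.9200 / 10.0458 = 0.4898 m/s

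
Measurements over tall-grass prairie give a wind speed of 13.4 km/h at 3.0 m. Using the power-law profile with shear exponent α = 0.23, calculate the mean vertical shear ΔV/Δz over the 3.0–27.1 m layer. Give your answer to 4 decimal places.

Power law: V₂ = V₁ · (z₂/z₁)^α = 13.4 × (9.0333)^0.23 = 22.2305 km/h
ΔV/Δz = (22.2305 − 13.4)/(27.1 − 3.0) = 8.8305/24.1000 = 0.36641 km/h/m

0.3664 km/h/m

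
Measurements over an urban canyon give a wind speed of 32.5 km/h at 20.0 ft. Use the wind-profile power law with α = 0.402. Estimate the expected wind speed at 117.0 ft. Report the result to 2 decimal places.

66.11 km/h

Power-law profile: V₂ = V₁ · (z₂/z₁)^α
V₂ = 32.5 × (117.0/20.0)^0.402 = 32.5 × (5.8500)^0.402
    = 32.5 × 2.0342 = 66.1120 km/h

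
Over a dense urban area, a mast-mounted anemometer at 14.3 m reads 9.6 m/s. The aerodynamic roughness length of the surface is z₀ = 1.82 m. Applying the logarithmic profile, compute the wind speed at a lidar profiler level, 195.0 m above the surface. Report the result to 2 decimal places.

Log law: V(z) ∝ ln(z/z₀), so V₂/V₁ = ln(z₂/z₀) / ln(z₁/z₀).
ln(195.0/1.82) = 4.6742, ln(14.3/1.82) = 2.0614
V₂ = 9.6 × 4.6742/2.0614 = 9.6 × 2.2674 = 21.7675 m/s

21.77 m/s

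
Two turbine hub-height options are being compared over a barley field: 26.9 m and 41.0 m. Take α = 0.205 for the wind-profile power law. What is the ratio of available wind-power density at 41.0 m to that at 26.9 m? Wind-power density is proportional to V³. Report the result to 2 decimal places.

1.30

Speed ratio: V_B/V_A = (z_B/z_A)^α = (41.0/26.9)^0.205 = (1.5242)^0.205 = 1.09024
Power-density ratio: P_B/P_A = (V_B/V_A)³ = (1.09024)³ = 1.29588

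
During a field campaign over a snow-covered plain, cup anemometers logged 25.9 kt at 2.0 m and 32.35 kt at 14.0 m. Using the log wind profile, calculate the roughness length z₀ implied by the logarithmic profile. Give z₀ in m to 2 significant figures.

z₀ ≈ 0.00081 m

Log law: V(z) ∝ ln(z/z₀). With r = V₁/V₂ = 25.9/32.35 = 0.80062,
r · ln(z₂/z₀) = ln(z₁/z₀) ⇒ ln z₀ = (ln z₁ − r·ln z₂)/(1 − r)
ln z₀ = (0.69315 − 0.80062×2.63906) / 0.19938 = -7.1207
z₀ = exp(-7.1207) = 0.0008082 m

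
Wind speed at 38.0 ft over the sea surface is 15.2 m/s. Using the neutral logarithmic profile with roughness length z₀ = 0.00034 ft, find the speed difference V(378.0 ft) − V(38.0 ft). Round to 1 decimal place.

Log law: V₂ = V₁ · ln(z₂/z₀)/ln(z₁/z₀) = 15.2 × 13.9215/11.6242 = 18.2040 m/s
ΔV = 18.2040 − 15.2 = 3.0040 m/s

3.0 m/s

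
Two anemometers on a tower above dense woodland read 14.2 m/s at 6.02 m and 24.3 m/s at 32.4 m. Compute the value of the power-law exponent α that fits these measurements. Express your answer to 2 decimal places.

Power law: V₂/V₁ = (z₂/z₁)^α ⇒ α = ln(V₂/V₁) / ln(z₂/z₁)
α = ln(24.3/14.2) / ln(32.4/6.02) = ln(1.7113) / ln(5.3821)
  = 0.53723 / 1.68307 = 0.31920

α ≈ 0.32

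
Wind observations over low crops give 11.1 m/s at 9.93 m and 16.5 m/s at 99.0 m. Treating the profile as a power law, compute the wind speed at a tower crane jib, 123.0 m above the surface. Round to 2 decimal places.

17.13 m/s

First find α: α = ln(V₂/V₁)/ln(z₂/z₁) = ln(16.5/11.1)/ln(99.0/9.93) = 0.39642/2.29956 = 0.1724
Extrapolate from 99.0 m to 123.0 m: V₃ = 16.5 × (123.0/99.0)^0.1724 = 16.5 × 1.0381 = 17.1291 m/s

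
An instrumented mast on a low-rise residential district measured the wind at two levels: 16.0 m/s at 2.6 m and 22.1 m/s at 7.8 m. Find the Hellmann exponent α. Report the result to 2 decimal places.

Power law: V₂/V₁ = (z₂/z₁)^α ⇒ α = ln(V₂/V₁) / ln(z₂/z₁)
α = ln(22.1/16.0) / ln(7.8/2.6) = ln(1.3813) / ln(3.0000)
  = 0.32299 / 1.09861 = 0.29400

α ≈ 0.29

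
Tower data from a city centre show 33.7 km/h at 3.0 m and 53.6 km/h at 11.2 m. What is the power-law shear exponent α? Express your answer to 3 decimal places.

α ≈ 0.352

Power law: V₂/V₁ = (z₂/z₁)^α ⇒ α = ln(V₂/V₁) / ln(z₂/z₁)
α = ln(53.6/33.7) / ln(11.2/3.0) = ln(1.5905) / ln(3.7333)
  = 0.46405 / 1.31730 = 0.35227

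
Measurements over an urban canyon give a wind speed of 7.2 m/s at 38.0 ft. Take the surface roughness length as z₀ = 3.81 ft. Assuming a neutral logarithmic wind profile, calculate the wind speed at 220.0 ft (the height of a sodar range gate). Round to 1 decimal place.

Log law: V(z) ∝ ln(z/z₀), so V₂/V₁ = ln(z₂/z₀) / ln(z₁/z₀).
ln(220.0/3.81) = 4.0560, ln(38.0/3.81) = 2.3000
V₂ = 7.2 × 4.0560/2.3000 = 7.2 × 1.7635 = 12.6973 m/s

12.7 m/s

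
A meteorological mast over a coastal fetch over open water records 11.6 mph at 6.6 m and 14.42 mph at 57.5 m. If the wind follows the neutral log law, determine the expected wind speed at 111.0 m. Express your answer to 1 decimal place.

Log law: V ∝ ln(z/z₀). From the pair, with r = V₁/V₂ = 0.80444,
ln z₀ = (ln z₁ − r·ln z₂)/(1 − r) = (1.8871 − 0.80444×4.0518)/0.19556 = -7.0174 → z₀ = 0.0008961 m
V₃ = V₁ · ln(z₃/z₀)/ln(z₁/z₀) = 11.6 × 11.7270/8.9045 = 15.2769 mph

15.3 mph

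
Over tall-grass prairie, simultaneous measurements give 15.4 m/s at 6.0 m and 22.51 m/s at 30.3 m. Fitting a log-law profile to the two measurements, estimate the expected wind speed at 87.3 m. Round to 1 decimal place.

Log law: V ∝ ln(z/z₀). From the pair, with r = V₁/V₂ = 0.68414,
ln z₀ = (ln z₁ − r·ln z₂)/(1 − r) = (1.7918 − 0.68414×3.4111)/0.31586 = -1.7158 → z₀ = 0.1798 m
V₃ = V₁ · ln(z₃/z₀)/ln(z₁/z₀) = 15.4 × 6.1851/3.5075 = 27.1561 m/s

27.2 m/s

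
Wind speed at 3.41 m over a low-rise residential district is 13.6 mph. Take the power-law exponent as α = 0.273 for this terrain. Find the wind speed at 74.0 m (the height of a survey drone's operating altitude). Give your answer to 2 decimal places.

Power-law profile: V₂ = V₁ · (z₂/z₁)^α
V₂ = 13.6 × (74.0/3.41)^0.273 = 13.6 × (21.7009)^0.273
    = 13.6 × 2.3166 = 31.5063 mph

31.51 mph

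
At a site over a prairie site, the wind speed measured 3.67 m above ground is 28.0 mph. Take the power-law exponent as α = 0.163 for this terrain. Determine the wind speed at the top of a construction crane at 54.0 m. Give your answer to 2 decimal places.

Power-law profile: V₂ = V₁ · (z₂/z₁)^α
V₂ = 28.0 × (54.0/3.67)^0.163 = 28.0 × (14.7139)^0.163
    = 28.0 × 1.5500 = 43.4008 mph

43.40 mph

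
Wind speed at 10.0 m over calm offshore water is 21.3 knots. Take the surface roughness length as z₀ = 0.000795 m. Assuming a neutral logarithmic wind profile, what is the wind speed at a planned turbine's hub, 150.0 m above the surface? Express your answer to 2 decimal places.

27.41 knots

Log law: V(z) ∝ ln(z/z₀), so V₂/V₁ = ln(z₂/z₀) / ln(z₁/z₀).
ln(150.0/0.000795) = 12.1478, ln(10.0/0.000795) = 9.4398
V₂ = 21.3 × 12.1478/9.4398 = 21.3 × 1.2869 = 27.4105 knots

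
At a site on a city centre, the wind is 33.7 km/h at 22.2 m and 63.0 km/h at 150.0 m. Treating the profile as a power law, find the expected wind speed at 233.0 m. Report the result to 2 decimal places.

72.77 km/h

First find α: α = ln(V₂/V₁)/ln(z₂/z₁) = ln(63.0/33.7)/ln(150.0/22.2) = 0.62564/1.91054 = 0.3275
Extrapolate from 150.0 m to 233.0 m: V₃ = 63.0 × (233.0/150.0)^0.3275 = 63.0 × 1.1551 = 72.7735 km/h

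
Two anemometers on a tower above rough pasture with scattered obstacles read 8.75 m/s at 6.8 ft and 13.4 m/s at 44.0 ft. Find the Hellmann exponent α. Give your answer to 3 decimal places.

α ≈ 0.228

Power law: V₂/V₁ = (z₂/z₁)^α ⇒ α = ln(V₂/V₁) / ln(z₂/z₁)
α = ln(13.4/8.75) / ln(44.0/6.8) = ln(1.5314) / ln(6.4706)
  = 0.42620 / 1.86727 = 0.22825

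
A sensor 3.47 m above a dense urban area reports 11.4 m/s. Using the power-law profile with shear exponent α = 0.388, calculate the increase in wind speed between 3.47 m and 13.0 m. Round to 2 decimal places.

7.63 m/s

Power law: V₂ = V₁ · (z₂/z₁)^α = 11.4 × (3.7464)^0.388 = 19.0312 m/s
ΔV = 19.0312 − 11.4 = 7.6312 m/s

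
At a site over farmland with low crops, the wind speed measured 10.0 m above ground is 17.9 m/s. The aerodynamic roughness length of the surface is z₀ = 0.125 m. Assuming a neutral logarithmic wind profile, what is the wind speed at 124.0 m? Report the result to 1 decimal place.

28.2 m/s

Log law: V(z) ∝ ln(z/z₀), so V₂/V₁ = ln(z₂/z₀) / ln(z₁/z₀).
ln(124.0/0.125) = 6.8997, ln(10.0/0.125) = 4.3820
V₂ = 17.9 × 6.8997/4.3820 = 17.9 × 1.5746 = 28.1845 m/s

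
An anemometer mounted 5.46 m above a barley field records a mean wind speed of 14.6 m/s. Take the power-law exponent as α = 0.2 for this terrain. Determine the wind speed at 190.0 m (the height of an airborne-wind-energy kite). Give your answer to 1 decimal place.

29.7 m/s

Power-law profile: V₂ = V₁ · (z₂/z₁)^α
V₂ = 14.6 × (190.0/5.46)^0.2 = 14.6 × (34.7985)^0.2
    = 14.6 × 2.0338 = 29.6937 m/s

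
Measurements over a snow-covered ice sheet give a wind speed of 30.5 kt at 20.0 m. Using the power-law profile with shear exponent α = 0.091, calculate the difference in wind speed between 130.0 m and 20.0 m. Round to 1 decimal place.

Power law: V₂ = V₁ · (z₂/z₁)^α = 30.5 × (6.5000)^0.091 = 36.1639 kt
ΔV = 36.1639 − 30.5 = 5.6639 kt

5.7 kt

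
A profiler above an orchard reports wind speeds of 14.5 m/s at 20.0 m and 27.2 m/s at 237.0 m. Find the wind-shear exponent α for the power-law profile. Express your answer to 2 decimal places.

α ≈ 0.25

Power law: V₂/V₁ = (z₂/z₁)^α ⇒ α = ln(V₂/V₁) / ln(z₂/z₁)
α = ln(27.2/14.5) / ln(237.0/20.0) = ln(1.8759) / ln(11.8500)
  = 0.62907 / 2.47233 = 0.25444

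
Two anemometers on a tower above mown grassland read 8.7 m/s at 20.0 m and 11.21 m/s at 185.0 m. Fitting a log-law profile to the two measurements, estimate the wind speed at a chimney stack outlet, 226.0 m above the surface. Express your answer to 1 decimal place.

11.4 m/s

Log law: V ∝ ln(z/z₀). From the pair, with r = V₁/V₂ = 0.77609,
ln z₀ = (ln z₁ − r·ln z₂)/(1 − r) = (2.9957 − 0.77609×5.2204)/0.22391 = -4.7151 → z₀ = 0.008959 m
V₃ = V₁ · ln(z₃/z₀)/ln(z₁/z₀) = 8.7 × 10.1356/7.7108 = 11.4359 m/s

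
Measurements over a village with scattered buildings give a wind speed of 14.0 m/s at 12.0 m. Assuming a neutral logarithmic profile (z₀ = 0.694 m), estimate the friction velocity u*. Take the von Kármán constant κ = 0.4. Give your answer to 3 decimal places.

Log law: V(z) = (u*/κ) · ln(z/z₀) ⇒ u* = κ · V / ln(z/z₀)
u* = 0.4 × 14.0 / ln(12.0/0.694) = 0.4 × 14.0 / 2.8502
   = 5.6000 / 2.8502 = 1.9648 m/s

u* ≈ 1.965 m/s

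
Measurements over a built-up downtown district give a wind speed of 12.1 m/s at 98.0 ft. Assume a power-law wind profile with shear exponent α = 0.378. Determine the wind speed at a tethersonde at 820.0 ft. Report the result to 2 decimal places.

Power-law profile: V₂ = V₁ · (z₂/z₁)^α
V₂ = 12.1 × (820.0/98.0)^0.378 = 12.1 × (8.3673)^0.378
    = 12.1 × 2.2322 = 27.0099 m/s

27.01 m/s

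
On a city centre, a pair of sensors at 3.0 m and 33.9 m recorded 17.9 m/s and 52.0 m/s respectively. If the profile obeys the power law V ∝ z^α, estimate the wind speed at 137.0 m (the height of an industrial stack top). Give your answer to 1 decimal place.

First find α: α = ln(V₂/V₁)/ln(z₂/z₁) = ln(52.0/17.9)/ln(33.9/3.0) = 1.06644/2.42480 = 0.4398
Extrapolate from 33.9 m to 137.0 m: V₃ = 52.0 × (137.0/33.9)^0.4398 = 52.0 × 1.8482 = 96.1070 m/s

96.1 m/s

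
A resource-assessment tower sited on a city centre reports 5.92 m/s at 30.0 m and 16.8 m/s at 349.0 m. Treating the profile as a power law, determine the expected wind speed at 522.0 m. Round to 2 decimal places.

First find α: α = ln(V₂/V₁)/ln(z₂/z₁) = ln(16.8/5.92)/ln(349.0/30.0) = 1.04304/2.45387 = 0.4251
Extrapolate from 349.0 m to 522.0 m: V₃ = 16.8 × (522.0/349.0)^0.4251 = 16.8 × 1.1866 = 19.9356 m/s

19.94 m/s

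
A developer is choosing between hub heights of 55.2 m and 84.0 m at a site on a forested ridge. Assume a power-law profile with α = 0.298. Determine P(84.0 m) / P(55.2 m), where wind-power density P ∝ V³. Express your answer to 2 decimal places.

1.46

Speed ratio: V_B/V_A = (z_B/z_A)^α = (84.0/55.2)^0.298 = (1.5217)^0.298 = 1.13328
Power-density ratio: P_B/P_A = (V_B/V_A)³ = (1.13328)³ = 1.45550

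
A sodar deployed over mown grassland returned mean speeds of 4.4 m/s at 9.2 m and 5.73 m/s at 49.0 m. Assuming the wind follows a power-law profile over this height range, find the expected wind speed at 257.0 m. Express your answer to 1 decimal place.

First find α: α = ln(V₂/V₁)/ln(z₂/z₁) = ln(5.73/4.4)/ln(49.0/9.2) = 0.26411/1.67262 = 0.1579
Extrapolate from 49.0 m to 257.0 m: V₃ = 5.73 × (257.0/49.0)^0.1579 = 5.73 × 1.2991 = 7.4439 m/s

7.4 m/s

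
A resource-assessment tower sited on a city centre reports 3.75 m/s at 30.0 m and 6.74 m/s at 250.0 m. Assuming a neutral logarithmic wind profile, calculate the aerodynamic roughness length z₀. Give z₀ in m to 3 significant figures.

z₀ ≈ 2.10 m

Log law: V(z) ∝ ln(z/z₀). With r = V₁/V₂ = 3.75/6.74 = 0.55638,
r · ln(z₂/z₀) = ln(z₁/z₀) ⇒ ln z₀ = (ln z₁ − r·ln z₂)/(1 − r)
ln z₀ = (3.40120 − 0.55638×5.52146) / 0.44362 = 0.7420
z₀ = exp(0.7420) = 2.100 m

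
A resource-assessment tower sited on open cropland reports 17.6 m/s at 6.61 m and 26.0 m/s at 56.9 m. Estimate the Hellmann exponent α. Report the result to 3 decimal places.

α ≈ 0.181

Power law: V₂/V₁ = (z₂/z₁)^α ⇒ α = ln(V₂/V₁) / ln(z₂/z₁)
α = ln(26.0/17.6) / ln(56.9/6.61) = ln(1.4773) / ln(8.6082)
  = 0.39020 / 2.15271 = 0.18126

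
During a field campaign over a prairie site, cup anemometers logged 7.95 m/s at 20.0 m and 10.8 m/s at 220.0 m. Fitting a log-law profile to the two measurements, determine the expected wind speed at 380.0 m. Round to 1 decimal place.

Log law: V ∝ ln(z/z₀). From the pair, with r = V₁/V₂ = 0.73611,
ln z₀ = (ln z₁ − r·ln z₂)/(1 − r) = (2.9957 − 0.73611×5.3936)/0.26389 = -3.6931 → z₀ = 0.02489 m
V₃ = V₁ · ln(z₃/z₀)/ln(z₁/z₀) = 7.95 × 9.6333/6.6889 = 11.4496 m/s

11.4 m/s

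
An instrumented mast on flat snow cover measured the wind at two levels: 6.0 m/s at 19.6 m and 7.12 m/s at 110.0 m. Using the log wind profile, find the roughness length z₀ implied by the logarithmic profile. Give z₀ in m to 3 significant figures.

Log law: V(z) ∝ ln(z/z₀). With r = V₁/V₂ = 6.0/7.12 = 0.84270,
r · ln(z₂/z₀) = ln(z₁/z₀) ⇒ ln z₀ = (ln z₁ − r·ln z₂)/(1 − r)
ln z₀ = (2.97553 − 0.84270×4.70048) / 0.15730 = -6.2653
z₀ = exp(-6.2653) = 0.001901 m

z₀ ≈ 0.00190 m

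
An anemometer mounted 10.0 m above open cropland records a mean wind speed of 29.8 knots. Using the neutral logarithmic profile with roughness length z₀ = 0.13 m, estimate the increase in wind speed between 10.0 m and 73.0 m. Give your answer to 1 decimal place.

13.6 knots

Log law: V₂ = V₁ · ln(z₂/z₀)/ln(z₁/z₀) = 29.8 × 6.3307/4.3428 = 43.4406 knots
ΔV = 43.4406 − 29.8 = 13.6406 knots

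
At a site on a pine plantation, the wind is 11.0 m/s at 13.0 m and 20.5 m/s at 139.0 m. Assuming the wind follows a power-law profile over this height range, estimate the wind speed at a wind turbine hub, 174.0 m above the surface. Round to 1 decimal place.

First find α: α = ln(V₂/V₁)/ln(z₂/z₁) = ln(20.5/11.0)/ln(139.0/13.0) = 0.62253/2.36952 = 0.2627
Extrapolate from 139.0 m to 174.0 m: V₃ = 20.5 × (174.0/139.0)^0.2627 = 20.5 × 1.0608 = 21.7460 m/s

21.7 m/s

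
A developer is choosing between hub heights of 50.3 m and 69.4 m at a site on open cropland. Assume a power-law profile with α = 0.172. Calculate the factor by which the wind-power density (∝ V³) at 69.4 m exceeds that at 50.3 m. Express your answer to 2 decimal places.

Speed ratio: V_B/V_A = (z_B/z_A)^α = (69.4/50.3)^0.172 = (1.3797)^0.172 = 1.05692
Power-density ratio: P_B/P_A = (V_B/V_A)³ = (1.05692)³ = 1.18068

1.18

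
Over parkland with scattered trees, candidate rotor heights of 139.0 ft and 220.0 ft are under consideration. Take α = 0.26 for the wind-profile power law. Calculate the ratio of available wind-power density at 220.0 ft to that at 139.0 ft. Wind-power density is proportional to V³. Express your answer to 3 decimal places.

1.431

Speed ratio: V_B/V_A = (z_B/z_A)^α = (220.0/139.0)^0.26 = (1.5827)^0.26 = 1.12680
Power-density ratio: P_B/P_A = (V_B/V_A)³ = (1.12680)³ = 1.43067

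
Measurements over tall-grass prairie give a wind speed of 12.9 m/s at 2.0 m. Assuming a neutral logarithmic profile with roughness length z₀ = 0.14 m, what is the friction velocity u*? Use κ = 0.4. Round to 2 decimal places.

u* ≈ 1.94 m/s

Log law: V(z) = (u*/κ) · ln(z/z₀) ⇒ u* = κ · V / ln(z/z₀)
u* = 0.4 × 12.9 / ln(2.0/0.14) = 0.4 × 12.9 / 2.6593
   = 5.1600 / 2.6593 = 1.9404 m/s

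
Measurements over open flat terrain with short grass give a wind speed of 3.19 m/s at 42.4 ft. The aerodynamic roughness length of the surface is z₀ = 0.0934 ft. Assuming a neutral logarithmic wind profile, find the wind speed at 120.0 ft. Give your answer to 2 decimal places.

Log law: V(z) ∝ ln(z/z₀), so V₂/V₁ = ln(z₂/z₀) / ln(z₁/z₀).
ln(120.0/0.0934) = 7.1584, ln(42.4/0.0934) = 6.1180
V₂ = 3.19 × 7.1584/6.1180 = 3.19 × 1.1700 = 3.7324 m/s

3.73 m/s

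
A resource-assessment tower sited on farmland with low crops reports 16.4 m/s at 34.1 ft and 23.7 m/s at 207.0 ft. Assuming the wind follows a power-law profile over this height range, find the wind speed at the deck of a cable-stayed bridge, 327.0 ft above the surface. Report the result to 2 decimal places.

26.02 m/s

First find α: α = ln(V₂/V₁)/ln(z₂/z₁) = ln(23.7/16.4)/ln(207.0/34.1) = 0.36819/1.80342 = 0.2042
Extrapolate from 207.0 ft to 327.0 ft: V₃ = 23.7 × (327.0/207.0)^0.2042 = 23.7 × 1.0978 = 26.0190 m/s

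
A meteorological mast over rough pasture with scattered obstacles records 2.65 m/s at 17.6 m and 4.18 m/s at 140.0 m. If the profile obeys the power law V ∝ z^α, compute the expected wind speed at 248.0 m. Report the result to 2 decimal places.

4.74 m/s

First find α: α = ln(V₂/V₁)/ln(z₂/z₁) = ln(4.18/2.65)/ln(140.0/17.6) = 0.45575/2.07374 = 0.2198
Extrapolate from 140.0 m to 248.0 m: V₃ = 4.18 × (248.0/140.0)^0.2198 = 4.18 × 1.1339 = 4.7397 m/s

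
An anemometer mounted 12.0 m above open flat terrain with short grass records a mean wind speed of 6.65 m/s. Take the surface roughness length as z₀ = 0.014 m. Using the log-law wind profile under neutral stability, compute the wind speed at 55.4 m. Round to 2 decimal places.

Log law: V(z) ∝ ln(z/z₀), so V₂/V₁ = ln(z₂/z₀) / ln(z₁/z₀).
ln(55.4/0.014) = 8.2833, ln(12.0/0.014) = 6.7536
V₂ = 6.65 × 8.2833/6.7536 = 6.65 × 1.2265 = 8.1562 m/s

8.16 m/s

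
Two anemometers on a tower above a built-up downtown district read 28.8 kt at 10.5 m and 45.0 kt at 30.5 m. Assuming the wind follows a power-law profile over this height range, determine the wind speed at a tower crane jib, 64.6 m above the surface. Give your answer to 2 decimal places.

First find α: α = ln(V₂/V₁)/ln(z₂/z₁) = ln(45.0/28.8)/ln(30.5/10.5) = 0.44629/1.06635 = 0.4185
Extrapolate from 30.5 m to 64.6 m: V₃ = 45.0 × (64.6/30.5)^0.4185 = 45.0 × 1.3690 = 61.6057 kt

61.61 kt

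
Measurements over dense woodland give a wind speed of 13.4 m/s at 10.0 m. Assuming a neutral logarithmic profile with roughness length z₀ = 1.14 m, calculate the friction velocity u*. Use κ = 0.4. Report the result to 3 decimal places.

Log law: V(z) = (u*/κ) · ln(z/z₀) ⇒ u* = κ · V / ln(z/z₀)
u* = 0.4 × 13.4 / ln(10.0/1.14) = 0.4 × 13.4 / 2.1716
   = 5.3600 / 2.1716 = 2.4683 m/s

u* ≈ 2.468 m/s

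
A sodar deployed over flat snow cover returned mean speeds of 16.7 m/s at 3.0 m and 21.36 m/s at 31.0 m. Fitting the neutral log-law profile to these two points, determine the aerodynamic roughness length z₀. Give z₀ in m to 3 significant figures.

z₀ ≈ 0.000696 m

Log law: V(z) ∝ ln(z/z₀). With r = V₁/V₂ = 16.7/21.36 = 0.78184,
r · ln(z₂/z₀) = ln(z₁/z₀) ⇒ ln z₀ = (ln z₁ − r·ln z₂)/(1 − r)
ln z₀ = (1.09861 − 0.78184×3.43399) / 0.21816 = -7.2706
z₀ = exp(-7.2706) = 0.0006957 m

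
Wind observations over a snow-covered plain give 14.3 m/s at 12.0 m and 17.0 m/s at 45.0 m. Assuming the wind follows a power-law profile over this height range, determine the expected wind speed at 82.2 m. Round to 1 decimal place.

18.4 m/s

First find α: α = ln(V₂/V₁)/ln(z₂/z₁) = ln(17.0/14.3)/ln(45.0/12.0) = 0.17295/1.32176 = 0.1309
Extrapolate from 45.0 m to 82.2 m: V₃ = 17.0 × (82.2/45.0)^0.1309 = 17.0 × 1.0820 = 18.3945 m/s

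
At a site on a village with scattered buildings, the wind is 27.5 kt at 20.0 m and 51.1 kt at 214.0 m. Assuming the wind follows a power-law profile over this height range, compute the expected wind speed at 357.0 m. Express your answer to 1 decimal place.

58.4 kt

First find α: α = ln(V₂/V₁)/ln(z₂/z₁) = ln(51.1/27.5)/ln(214.0/20.0) = 0.61960/2.37024 = 0.2614
Extrapolate from 214.0 m to 357.0 m: V₃ = 51.1 × (357.0/214.0)^0.2614 = 51.1 × 1.1431 = 58.4144 kt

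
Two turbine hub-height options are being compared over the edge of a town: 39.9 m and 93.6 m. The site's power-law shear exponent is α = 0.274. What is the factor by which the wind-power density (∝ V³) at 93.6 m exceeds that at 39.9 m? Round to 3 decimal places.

Speed ratio: V_B/V_A = (z_B/z_A)^α = (93.6/39.9)^0.274 = (2.3459)^0.274 = 1.26317
Power-density ratio: P_B/P_A = (V_B/V_A)³ = (1.26317)³ = 2.01553

2.016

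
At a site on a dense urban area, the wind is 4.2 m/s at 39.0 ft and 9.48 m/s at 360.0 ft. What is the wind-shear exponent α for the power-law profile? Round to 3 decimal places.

Power law: V₂/V₁ = (z₂/z₁)^α ⇒ α = ln(V₂/V₁) / ln(z₂/z₁)
α = ln(9.48/4.2) / ln(360.0/39.0) = ln(2.2571) / ln(9.2308)
  = 0.81410 / 2.22254 = 0.36629

α ≈ 0.366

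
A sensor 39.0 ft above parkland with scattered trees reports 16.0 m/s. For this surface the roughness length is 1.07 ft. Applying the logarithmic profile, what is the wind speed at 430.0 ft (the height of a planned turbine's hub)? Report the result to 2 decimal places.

26.68 m/s

Log law: V(z) ∝ ln(z/z₀), so V₂/V₁ = ln(z₂/z₀) / ln(z₁/z₀).
ln(430.0/1.07) = 5.9961, ln(39.0/1.07) = 3.5959
V₂ = 16.0 × 5.9961/3.5959 = 16.0 × 1.6675 = 26.6798 m/s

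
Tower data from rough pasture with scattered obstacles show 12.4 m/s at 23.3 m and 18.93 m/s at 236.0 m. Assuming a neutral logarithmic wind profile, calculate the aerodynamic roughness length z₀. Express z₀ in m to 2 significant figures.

z₀ ≈ 0.29 m

Log law: V(z) ∝ ln(z/z₀). With r = V₁/V₂ = 12.4/18.93 = 0.65504,
r · ln(z₂/z₀) = ln(z₁/z₀) ⇒ ln z₀ = (ln z₁ − r·ln z₂)/(1 − r)
ln z₀ = (3.14845 − 0.65504×5.46383) / 0.34496 = -1.2483
z₀ = exp(-1.2483) = 0.2870 m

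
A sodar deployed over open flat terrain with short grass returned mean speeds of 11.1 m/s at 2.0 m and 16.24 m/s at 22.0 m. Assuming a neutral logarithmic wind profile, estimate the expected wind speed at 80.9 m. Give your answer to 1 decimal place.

19.0 m/s

Log law: V ∝ ln(z/z₀). From the pair, with r = V₁/V₂ = 0.68350,
ln z₀ = (ln z₁ − r·ln z₂)/(1 − r) = (0.6931 − 0.68350×3.0910)/0.31650 = -4.4852 → z₀ = 0.01127 m
V₃ = V₁ · ln(z₃/z₀)/ln(z₁/z₀) = 11.1 × 8.8784/5.1783 = 19.0313 m/s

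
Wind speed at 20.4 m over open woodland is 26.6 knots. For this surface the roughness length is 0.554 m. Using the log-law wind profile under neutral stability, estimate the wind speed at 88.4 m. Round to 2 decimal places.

Log law: V(z) ∝ ln(z/z₀), so V₂/V₁ = ln(z₂/z₀) / ln(z₁/z₀).
ln(88.4/0.554) = 5.0725, ln(20.4/0.554) = 3.6061
V₂ = 26.6 × 5.0725/3.6061 = 26.6 × 1.4066 = 37.4162 knots

37.42 knots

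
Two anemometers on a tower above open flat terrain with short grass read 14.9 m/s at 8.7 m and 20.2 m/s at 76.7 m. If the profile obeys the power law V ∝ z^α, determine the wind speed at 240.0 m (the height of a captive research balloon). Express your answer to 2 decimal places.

23.69 m/s

First find α: α = ln(V₂/V₁)/ln(z₂/z₁) = ln(20.2/14.9)/ln(76.7/8.7) = 0.30432/2.17658 = 0.1398
Extrapolate from 76.7 m to 240.0 m: V₃ = 20.2 × (240.0/76.7)^0.1398 = 20.2 × 1.1729 = 23.6929 m/s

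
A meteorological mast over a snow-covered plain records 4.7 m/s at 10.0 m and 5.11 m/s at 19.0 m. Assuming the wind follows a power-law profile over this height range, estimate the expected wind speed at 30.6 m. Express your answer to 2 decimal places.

First find α: α = ln(V₂/V₁)/ln(z₂/z₁) = ln(5.11/4.7)/ln(19.0/10.0) = 0.08364/0.64185 = 0.1303
Extrapolate from 19.0 m to 30.6 m: V₃ = 5.11 × (30.6/19.0)^0.1303 = 5.11 × 1.0641 = 5.4374 m/s

5.44 m/s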